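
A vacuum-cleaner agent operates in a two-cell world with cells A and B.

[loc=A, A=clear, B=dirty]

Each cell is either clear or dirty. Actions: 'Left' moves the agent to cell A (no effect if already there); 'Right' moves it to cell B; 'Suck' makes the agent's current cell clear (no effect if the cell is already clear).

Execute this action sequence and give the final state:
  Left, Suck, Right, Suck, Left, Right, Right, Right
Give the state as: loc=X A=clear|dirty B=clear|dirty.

loc=B A=clear B=clear

1) do Left; now loc=A A=clear B=dirty
2) do Suck; now loc=A A=clear B=dirty
3) do Right; now loc=B A=clear B=dirty
4) do Suck; now loc=B A=clear B=clear
5) do Left; now loc=A A=clear B=clear
6) do Right; now loc=B A=clear B=clear
7) do Right; now loc=B A=clear B=clear
8) do Right; now loc=B A=clear B=clear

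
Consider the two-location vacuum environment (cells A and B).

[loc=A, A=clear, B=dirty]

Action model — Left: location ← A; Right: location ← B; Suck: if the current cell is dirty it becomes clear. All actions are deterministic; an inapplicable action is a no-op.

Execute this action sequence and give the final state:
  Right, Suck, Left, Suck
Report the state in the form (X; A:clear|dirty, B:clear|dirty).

(A; A:clear, B:clear)

Right (#1): (B; A:clear, B:dirty)
Suck (#2): (B; A:clear, B:clear)
Left (#3): (A; A:clear, B:clear)
Suck (#4): (A; A:clear, B:clear)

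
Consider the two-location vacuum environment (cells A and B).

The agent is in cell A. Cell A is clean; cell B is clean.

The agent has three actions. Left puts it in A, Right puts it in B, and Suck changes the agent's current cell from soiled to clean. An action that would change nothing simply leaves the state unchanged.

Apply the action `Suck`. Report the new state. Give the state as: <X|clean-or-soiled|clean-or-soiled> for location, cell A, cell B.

<A|clean|clean>

start: <A|clean|clean>
1) do Suck; now <A|clean|clean>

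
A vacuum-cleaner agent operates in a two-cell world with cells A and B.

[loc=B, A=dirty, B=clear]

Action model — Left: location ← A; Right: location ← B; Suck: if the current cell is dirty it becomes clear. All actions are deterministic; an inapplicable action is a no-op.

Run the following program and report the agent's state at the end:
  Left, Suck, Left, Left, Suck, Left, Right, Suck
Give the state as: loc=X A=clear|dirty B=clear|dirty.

loc=B A=clear B=clear

1. Left → loc=A A=dirty B=clear
2. Suck → loc=A A=clear B=clear
3. Left → loc=A A=clear B=clear
4. Left → loc=A A=clear B=clear
5. Suck → loc=A A=clear B=clear
6. Left → loc=A A=clear B=clear
7. Right → loc=B A=clear B=clear
8. Suck → loc=B A=clear B=clear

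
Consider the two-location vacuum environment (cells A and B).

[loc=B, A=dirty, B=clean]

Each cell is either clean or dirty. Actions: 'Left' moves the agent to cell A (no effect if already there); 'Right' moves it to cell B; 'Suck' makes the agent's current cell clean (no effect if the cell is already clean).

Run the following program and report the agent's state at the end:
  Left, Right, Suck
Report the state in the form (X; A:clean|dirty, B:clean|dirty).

step 1/3 (Left): (A; A:dirty, B:clean)
step 2/3 (Right): (B; A:dirty, B:clean)
step 3/3 (Suck): (B; A:dirty, B:clean)

(B; A:dirty, B:clean)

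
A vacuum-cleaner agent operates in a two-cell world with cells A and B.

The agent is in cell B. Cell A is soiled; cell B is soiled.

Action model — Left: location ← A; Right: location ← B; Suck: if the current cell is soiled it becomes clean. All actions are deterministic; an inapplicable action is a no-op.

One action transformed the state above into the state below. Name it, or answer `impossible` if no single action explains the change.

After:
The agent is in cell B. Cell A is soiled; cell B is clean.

try  Left: in A — A soiled, B soiled
try Right: in B — A soiled, B soiled
try  Suck: in B — A soiled, B clean  ← match

Suck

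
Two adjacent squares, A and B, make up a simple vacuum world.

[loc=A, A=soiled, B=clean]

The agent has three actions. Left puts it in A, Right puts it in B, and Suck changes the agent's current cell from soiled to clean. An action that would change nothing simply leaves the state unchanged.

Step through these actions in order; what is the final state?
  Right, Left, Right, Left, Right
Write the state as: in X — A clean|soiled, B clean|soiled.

1) do Right; now in B — A soiled, B clean
2) do Left; now in A — A soiled, B clean
3) do Right; now in B — A soiled, B clean
4) do Left; now in A — A soiled, B clean
5) do Right; now in B — A soiled, B clean

in B — A soiled, B clean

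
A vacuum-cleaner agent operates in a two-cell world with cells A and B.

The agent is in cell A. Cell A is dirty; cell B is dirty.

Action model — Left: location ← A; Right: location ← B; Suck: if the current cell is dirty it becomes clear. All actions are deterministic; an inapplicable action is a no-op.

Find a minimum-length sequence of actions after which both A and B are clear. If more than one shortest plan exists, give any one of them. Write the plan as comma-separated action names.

1) do Suck; now <A|clear|dirty>
2) do Right; now <B|clear|dirty>
3) do Suck; now <B|clear|clear>
min 3: Suck A + move + Suck B

Suck, Right, Suck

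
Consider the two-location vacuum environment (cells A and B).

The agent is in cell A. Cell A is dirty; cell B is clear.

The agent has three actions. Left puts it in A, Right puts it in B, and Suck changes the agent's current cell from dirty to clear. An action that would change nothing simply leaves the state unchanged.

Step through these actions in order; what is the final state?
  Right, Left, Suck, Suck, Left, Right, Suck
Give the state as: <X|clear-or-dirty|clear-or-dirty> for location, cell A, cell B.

1. Right → <B|dirty|clear>
2. Left → <A|dirty|clear>
3. Suck → <A|clear|clear>
4. Suck → <A|clear|clear>
5. Left → <A|clear|clear>
6. Right → <B|clear|clear>
7. Suck → <B|clear|clear>

<B|clear|clear>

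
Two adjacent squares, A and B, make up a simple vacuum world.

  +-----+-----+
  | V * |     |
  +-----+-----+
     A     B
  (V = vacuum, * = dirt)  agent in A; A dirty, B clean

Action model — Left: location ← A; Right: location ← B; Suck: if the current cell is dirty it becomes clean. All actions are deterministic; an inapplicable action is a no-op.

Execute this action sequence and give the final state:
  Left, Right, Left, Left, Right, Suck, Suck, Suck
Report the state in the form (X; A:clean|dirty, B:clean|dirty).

1) do Left; now (A; A:dirty, B:clean)
2) do Right; now (B; A:dirty, B:clean)
3) do Left; now (A; A:dirty, B:clean)
4) do Left; now (A; A:dirty, B:clean)
5) do Right; now (B; A:dirty, B:clean)
6) do Suck; now (B; A:dirty, B:clean)
7) do Suck; now (B; A:dirty, B:clean)
8) do Suck; now (B; A:dirty, B:clean)

(B; A:dirty, B:clean)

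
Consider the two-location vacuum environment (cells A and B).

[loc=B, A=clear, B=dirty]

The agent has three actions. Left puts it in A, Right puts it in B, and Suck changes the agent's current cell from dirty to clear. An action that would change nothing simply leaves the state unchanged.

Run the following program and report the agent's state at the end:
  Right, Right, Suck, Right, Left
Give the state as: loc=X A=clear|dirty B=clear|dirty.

loc=A A=clear B=clear

[1] after Right: loc=B A=clear B=dirty
[2] after Right: loc=B A=clear B=dirty
[3] after Suck: loc=B A=clear B=clear
[4] after Right: loc=B A=clear B=clear
[5] after Left: loc=A A=clear B=clear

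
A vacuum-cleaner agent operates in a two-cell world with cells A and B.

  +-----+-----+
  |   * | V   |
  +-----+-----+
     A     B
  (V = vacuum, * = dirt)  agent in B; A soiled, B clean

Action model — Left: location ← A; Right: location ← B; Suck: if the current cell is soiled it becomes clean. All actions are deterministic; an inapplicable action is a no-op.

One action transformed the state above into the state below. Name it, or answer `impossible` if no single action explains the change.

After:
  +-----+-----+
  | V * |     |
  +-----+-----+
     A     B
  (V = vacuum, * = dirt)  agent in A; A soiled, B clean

try  Left: loc=A A=soiled B=clean  ← match
try Right: loc=B A=soiled B=clean
try  Suck: loc=B A=soiled B=clean

Left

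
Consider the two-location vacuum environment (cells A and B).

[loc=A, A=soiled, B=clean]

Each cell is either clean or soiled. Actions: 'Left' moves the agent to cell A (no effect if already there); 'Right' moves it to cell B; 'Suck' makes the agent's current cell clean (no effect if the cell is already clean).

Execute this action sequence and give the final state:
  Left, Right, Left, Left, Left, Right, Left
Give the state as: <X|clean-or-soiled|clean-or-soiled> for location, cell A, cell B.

<A|soiled|clean>

[1] after Left: <A|soiled|clean>
[2] after Right: <B|soiled|clean>
[3] after Left: <A|soiled|clean>
[4] after Left: <A|soiled|clean>
[5] after Left: <A|soiled|clean>
[6] after Right: <B|soiled|clean>
[7] after Left: <A|soiled|clean>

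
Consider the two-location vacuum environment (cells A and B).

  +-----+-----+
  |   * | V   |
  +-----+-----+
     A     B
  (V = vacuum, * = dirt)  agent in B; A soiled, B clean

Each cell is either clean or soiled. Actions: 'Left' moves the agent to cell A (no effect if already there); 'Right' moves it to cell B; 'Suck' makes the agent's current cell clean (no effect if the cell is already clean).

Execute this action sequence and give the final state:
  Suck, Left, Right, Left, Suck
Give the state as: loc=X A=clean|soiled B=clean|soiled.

loc=A A=clean B=clean

[1] after Suck: loc=B A=soiled B=clean
[2] after Left: loc=A A=soiled B=clean
[3] after Right: loc=B A=soiled B=clean
[4] after Left: loc=A A=soiled B=clean
[5] after Suck: loc=A A=clean B=clean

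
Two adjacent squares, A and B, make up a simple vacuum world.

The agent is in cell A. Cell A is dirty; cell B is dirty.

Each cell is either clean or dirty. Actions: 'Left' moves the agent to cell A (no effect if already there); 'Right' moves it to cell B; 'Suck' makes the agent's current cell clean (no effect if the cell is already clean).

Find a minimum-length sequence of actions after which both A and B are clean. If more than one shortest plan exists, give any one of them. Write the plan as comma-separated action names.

Suck, Right, Suck

t=1 Suck ⇒ (A; A:clean, B:dirty)
t=2 Right ⇒ (B; A:clean, B:dirty)
t=3 Suck ⇒ (B; A:clean, B:clean)
min 3: Suck A + move + Suck B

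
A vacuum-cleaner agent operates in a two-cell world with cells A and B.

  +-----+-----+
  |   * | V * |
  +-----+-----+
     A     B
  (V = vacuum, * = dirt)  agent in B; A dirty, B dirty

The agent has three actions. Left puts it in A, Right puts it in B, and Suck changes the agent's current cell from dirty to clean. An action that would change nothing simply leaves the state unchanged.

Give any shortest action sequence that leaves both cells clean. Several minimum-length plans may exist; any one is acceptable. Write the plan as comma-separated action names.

step 1/3 (Suck): <B|dirty|clean>
step 2/3 (Left): <A|dirty|clean>
step 3/3 (Suck): <A|clean|clean>
min 3: Suck B + move + Suck A

Suck, Left, Suck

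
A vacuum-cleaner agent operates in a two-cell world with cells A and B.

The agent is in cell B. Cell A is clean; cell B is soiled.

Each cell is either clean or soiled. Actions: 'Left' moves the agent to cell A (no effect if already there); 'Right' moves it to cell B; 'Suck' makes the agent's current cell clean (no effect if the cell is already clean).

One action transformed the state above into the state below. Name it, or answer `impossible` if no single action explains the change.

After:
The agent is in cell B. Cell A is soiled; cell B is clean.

try  Left: loc=A A=clean B=soiled
try Right: loc=B A=clean B=soiled
try  Suck: loc=B A=clean B=clean
no single action produces the after-state

impossible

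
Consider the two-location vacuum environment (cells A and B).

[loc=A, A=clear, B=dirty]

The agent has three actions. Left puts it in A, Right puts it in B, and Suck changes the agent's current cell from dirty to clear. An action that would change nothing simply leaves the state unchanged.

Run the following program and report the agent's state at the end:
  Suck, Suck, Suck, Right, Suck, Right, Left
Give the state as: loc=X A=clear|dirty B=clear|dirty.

loc=A A=clear B=clear

t=1 Suck ⇒ loc=A A=clear B=dirty
t=2 Suck ⇒ loc=A A=clear B=dirty
t=3 Suck ⇒ loc=A A=clear B=dirty
t=4 Right ⇒ loc=B A=clear B=dirty
t=5 Suck ⇒ loc=B A=clear B=clear
t=6 Right ⇒ loc=B A=clear B=clear
t=7 Left ⇒ loc=A A=clear B=clear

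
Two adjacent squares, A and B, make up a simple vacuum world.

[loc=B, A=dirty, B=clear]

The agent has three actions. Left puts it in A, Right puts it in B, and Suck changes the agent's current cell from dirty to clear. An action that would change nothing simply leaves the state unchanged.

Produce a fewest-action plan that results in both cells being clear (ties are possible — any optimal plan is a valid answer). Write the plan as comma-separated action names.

[1] after Left: in A — A dirty, B clear
[2] after Suck: in A — A clear, B clear
min 2: go A then Suck

Left, Suck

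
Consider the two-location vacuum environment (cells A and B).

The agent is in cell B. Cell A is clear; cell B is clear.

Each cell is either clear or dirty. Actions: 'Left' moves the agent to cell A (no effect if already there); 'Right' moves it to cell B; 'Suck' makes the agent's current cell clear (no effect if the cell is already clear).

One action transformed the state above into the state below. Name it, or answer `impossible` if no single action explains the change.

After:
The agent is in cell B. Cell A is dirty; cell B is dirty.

try  Left: loc=A A=clear B=clear
try Right: loc=B A=clear B=clear
try  Suck: loc=B A=clear B=clear
no single action produces the after-state

impossible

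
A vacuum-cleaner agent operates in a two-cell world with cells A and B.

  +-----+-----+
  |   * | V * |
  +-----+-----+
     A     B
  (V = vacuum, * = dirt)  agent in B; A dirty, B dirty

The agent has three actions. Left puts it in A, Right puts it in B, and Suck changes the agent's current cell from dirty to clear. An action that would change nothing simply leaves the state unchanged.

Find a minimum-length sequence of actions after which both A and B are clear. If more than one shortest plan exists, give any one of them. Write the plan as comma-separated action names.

1. Suck → (B; A:dirty, B:clear)
2. Left → (A; A:dirty, B:clear)
3. Suck → (A; A:clear, B:clear)
min 3: Suck B + move + Suck A

Suck, Left, Suck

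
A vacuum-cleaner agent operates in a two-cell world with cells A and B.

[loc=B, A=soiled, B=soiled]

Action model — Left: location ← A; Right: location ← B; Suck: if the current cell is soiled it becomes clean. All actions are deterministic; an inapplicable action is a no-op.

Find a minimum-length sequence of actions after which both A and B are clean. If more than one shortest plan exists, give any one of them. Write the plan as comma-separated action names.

step 1/3 (Suck): <B|soiled|clean>
step 2/3 (Left): <A|soiled|clean>
step 3/3 (Suck): <A|clean|clean>
min 3: Suck B + move + Suck A

Suck, Left, Suck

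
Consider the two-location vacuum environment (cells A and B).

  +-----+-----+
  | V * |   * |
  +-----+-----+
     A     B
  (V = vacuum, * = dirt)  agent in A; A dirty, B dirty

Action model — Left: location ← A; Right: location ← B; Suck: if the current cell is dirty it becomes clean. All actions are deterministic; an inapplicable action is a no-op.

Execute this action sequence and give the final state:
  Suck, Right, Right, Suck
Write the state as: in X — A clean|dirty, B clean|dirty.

in B — A clean, B clean

[1] after Suck: in A — A clean, B dirty
[2] after Right: in B — A clean, B dirty
[3] after Right: in B — A clean, B dirty
[4] after Suck: in B — A clean, B clean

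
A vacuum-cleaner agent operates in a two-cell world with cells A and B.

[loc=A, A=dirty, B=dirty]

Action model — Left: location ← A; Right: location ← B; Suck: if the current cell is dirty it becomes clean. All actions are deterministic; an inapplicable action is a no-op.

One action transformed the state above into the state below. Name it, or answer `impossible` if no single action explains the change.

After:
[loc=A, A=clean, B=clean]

try  Left: loc=A A=dirty B=dirty
try Right: loc=B A=dirty B=dirty
try  Suck: loc=A A=clean B=dirty
no single action produces the after-state

impossible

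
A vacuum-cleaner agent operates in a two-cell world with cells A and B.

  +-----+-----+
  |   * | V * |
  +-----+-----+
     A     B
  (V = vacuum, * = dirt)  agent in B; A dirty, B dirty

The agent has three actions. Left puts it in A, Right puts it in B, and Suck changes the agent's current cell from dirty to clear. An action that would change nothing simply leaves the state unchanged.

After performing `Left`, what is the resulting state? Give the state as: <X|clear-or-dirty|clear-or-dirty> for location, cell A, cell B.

<A|dirty|dirty>

start: <B|dirty|dirty>
t=1 Left ⇒ <A|dirty|dirty>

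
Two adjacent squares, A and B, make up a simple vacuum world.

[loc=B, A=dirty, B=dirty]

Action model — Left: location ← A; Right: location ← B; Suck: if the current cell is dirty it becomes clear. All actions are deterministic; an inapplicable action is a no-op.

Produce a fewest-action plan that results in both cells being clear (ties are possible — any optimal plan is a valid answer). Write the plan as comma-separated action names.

Suck, Left, Suck

step 1/3 (Suck): (B; A:dirty, B:clear)
step 2/3 (Left): (A; A:dirty, B:clear)
step 3/3 (Suck): (A; A:clear, B:clear)
min 3: Suck B + move + Suck A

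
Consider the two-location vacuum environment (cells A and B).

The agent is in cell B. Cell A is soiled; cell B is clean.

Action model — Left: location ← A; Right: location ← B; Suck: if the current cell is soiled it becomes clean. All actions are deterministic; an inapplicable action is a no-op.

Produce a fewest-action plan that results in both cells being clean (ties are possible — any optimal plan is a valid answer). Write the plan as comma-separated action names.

1) do Left; now (A; A:soiled, B:clean)
2) do Suck; now (A; A:clean, B:clean)
min 2: go A then Suck

Left, Suck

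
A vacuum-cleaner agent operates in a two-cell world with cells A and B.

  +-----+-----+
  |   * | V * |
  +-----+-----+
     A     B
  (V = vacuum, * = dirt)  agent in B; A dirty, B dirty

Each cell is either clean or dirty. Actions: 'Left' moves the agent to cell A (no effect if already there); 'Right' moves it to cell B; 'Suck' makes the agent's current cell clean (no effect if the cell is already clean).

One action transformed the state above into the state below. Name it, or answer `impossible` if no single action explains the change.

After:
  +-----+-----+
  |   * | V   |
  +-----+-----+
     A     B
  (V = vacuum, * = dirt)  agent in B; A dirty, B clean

Suck

try  Left: loc=A A=dirty B=dirty
try Right: loc=B A=dirty B=dirty
try  Suck: loc=B A=dirty B=clean  ← match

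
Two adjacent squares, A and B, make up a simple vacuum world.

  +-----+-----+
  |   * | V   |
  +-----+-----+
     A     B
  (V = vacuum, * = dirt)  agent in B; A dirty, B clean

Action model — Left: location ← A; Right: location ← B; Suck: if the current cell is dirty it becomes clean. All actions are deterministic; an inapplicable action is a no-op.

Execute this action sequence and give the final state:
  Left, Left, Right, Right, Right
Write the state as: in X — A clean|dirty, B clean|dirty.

1. Left → in A — A dirty, B clean
2. Left → in A — A dirty, B clean
3. Right → in B — A dirty, B clean
4. Right → in B — A dirty, B clean
5. Right → in B — A dirty, B clean

in B — A dirty, B clean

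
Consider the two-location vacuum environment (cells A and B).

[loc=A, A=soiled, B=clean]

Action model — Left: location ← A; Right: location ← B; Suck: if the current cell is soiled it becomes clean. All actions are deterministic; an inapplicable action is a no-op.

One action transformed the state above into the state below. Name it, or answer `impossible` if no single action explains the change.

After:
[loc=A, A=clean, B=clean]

Suck

try  Left: loc=A A=soiled B=clean
try Right: loc=B A=soiled B=clean
try  Suck: loc=A A=clean B=clean  ← match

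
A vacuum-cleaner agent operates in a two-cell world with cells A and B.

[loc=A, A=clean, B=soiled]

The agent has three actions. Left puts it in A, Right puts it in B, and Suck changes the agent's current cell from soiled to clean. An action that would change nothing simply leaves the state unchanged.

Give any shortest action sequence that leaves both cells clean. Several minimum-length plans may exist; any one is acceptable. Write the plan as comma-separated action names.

Right, Suck

t=1 Right ⇒ loc=B A=clean B=soiled
t=2 Suck ⇒ loc=B A=clean B=clean
min 2: go B then Suck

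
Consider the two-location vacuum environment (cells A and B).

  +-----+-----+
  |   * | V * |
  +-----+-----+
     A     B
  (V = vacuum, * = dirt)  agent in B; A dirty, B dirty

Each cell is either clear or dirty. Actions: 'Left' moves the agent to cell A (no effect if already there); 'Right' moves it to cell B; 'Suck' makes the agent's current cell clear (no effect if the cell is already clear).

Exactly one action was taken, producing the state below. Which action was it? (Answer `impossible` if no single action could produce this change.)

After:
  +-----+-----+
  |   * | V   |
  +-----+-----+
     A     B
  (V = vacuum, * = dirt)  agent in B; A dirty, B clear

try  Left: loc=A A=dirty B=dirty
try Right: loc=B A=dirty B=dirty
try  Suck: loc=B A=dirty B=clear  ← match

Suck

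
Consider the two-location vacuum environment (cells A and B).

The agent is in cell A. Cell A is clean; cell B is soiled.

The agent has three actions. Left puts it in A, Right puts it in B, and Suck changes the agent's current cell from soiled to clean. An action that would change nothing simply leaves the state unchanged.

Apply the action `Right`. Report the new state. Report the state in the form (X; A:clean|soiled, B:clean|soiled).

(B; A:clean, B:soiled)

start: (A; A:clean, B:soiled)
Right (#1): (B; A:clean, B:soiled)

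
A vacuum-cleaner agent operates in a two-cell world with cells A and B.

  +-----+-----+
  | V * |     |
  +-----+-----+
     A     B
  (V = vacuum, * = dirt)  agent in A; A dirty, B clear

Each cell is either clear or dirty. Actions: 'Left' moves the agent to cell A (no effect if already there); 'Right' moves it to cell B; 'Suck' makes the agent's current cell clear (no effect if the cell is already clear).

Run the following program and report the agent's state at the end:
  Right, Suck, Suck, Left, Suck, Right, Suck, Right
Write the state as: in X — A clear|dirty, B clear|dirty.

in B — A clear, B clear

[1] after Right: in B — A dirty, B clear
[2] after Suck: in B — A dirty, B clear
[3] after Suck: in B — A dirty, B clear
[4] after Left: in A — A dirty, B clear
[5] after Suck: in A — A clear, B clear
[6] after Right: in B — A clear, B clear
[7] after Suck: in B — A clear, B clear
[8] after Right: in B — A clear, B clear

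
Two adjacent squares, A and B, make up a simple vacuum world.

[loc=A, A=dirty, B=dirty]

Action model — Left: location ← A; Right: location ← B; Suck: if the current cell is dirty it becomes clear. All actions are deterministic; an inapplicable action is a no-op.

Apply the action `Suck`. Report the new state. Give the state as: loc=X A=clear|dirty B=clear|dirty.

loc=A A=clear B=dirty

start: loc=A A=dirty B=dirty
Suck (#1): loc=A A=clear B=dirty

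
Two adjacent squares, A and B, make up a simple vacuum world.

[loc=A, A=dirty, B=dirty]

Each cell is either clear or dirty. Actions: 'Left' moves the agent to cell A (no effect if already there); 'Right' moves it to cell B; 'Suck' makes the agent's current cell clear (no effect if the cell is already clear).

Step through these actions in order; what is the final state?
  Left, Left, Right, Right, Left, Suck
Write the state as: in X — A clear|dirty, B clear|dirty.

1. Left → in A — A dirty, B dirty
2. Left → in A — A dirty, B dirty
3. Right → in B — A dirty, B dirty
4. Right → in B — A dirty, B dirty
5. Left → in A — A dirty, B dirty
6. Suck → in A — A clear, B dirty

in A — A clear, B dirty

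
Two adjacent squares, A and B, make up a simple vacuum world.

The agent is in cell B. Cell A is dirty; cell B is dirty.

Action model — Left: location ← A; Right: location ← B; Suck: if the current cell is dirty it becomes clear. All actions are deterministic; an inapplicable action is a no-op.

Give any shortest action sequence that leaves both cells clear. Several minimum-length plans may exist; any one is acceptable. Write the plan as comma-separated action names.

1) do Suck; now (B; A:dirty, B:clear)
2) do Left; now (A; A:dirty, B:clear)
3) do Suck; now (A; A:clear, B:clear)
min 3: Suck B + move + Suck A

Suck, Left, Suck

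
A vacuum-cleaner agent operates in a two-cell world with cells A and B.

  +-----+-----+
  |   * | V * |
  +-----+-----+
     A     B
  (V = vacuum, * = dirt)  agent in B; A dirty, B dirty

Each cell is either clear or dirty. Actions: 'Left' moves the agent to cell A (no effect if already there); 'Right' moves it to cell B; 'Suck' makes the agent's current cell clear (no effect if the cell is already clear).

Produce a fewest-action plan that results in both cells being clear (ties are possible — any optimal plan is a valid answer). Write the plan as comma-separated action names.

t=1 Suck ⇒ (B; A:dirty, B:clear)
t=2 Left ⇒ (A; A:dirty, B:clear)
t=3 Suck ⇒ (A; A:clear, B:clear)
min 3: Suck B + move + Suck A

Suck, Left, Suck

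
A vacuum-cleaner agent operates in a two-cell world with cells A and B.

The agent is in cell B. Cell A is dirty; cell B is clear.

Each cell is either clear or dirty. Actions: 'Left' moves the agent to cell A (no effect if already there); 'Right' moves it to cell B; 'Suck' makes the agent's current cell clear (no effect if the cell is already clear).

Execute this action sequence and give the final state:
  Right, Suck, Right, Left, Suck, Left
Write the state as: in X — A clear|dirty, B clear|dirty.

t=1 Right ⇒ in B — A dirty, B clear
t=2 Suck ⇒ in B — A dirty, B clear
t=3 Right ⇒ in B — A dirty, B clear
t=4 Left ⇒ in A — A dirty, B clear
t=5 Suck ⇒ in A — A clear, B clear
t=6 Left ⇒ in A — A clear, B clear

in A — A clear, B clear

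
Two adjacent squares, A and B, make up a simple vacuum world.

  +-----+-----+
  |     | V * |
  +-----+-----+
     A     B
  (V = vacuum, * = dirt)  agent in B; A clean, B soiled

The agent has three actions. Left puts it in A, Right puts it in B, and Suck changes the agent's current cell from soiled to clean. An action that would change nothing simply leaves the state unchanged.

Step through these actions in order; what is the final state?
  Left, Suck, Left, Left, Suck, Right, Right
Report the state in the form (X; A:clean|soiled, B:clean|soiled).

1) do Left; now (A; A:clean, B:soiled)
2) do Suck; now (A; A:clean, B:soiled)
3) do Left; now (A; A:clean, B:soiled)
4) do Left; now (A; A:clean, B:soiled)
5) do Suck; now (A; A:clean, B:soiled)
6) do Right; now (B; A:clean, B:soiled)
7) do Right; now (B; A:clean, B:soiled)

(B; A:clean, B:soiled)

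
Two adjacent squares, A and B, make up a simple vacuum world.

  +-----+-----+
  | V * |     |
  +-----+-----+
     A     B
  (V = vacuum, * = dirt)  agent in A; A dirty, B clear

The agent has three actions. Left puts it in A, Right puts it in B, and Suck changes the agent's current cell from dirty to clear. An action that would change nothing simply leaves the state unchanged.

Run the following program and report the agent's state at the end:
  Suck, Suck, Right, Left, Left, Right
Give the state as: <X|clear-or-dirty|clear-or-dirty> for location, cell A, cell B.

1) do Suck; now <A|clear|clear>
2) do Suck; now <A|clear|clear>
3) do Right; now <B|clear|clear>
4) do Left; now <A|clear|clear>
5) do Left; now <A|clear|clear>
6) do Right; now <B|clear|clear>

<B|clear|clear>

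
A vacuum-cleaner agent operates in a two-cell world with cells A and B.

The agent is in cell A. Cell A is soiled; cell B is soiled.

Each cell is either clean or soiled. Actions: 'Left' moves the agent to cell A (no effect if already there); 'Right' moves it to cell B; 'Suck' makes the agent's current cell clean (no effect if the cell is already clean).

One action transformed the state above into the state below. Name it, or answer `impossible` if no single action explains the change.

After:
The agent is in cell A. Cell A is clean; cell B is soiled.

try  Left: (A; A:soiled, B:soiled)
try Right: (B; A:soiled, B:soiled)
try  Suck: (A; A:clean, B:soiled)  ← match

Suck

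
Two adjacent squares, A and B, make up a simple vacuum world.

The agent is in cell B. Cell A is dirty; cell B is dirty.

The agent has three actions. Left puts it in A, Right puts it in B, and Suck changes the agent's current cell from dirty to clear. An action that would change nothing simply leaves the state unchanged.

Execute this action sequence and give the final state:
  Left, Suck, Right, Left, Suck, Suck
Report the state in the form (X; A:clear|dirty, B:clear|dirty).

1) do Left; now (A; A:dirty, B:dirty)
2) do Suck; now (A; A:clear, B:dirty)
3) do Right; now (B; A:clear, B:dirty)
4) do Left; now (A; A:clear, B:dirty)
5) do Suck; now (A; A:clear, B:dirty)
6) do Suck; now (A; A:clear, B:dirty)

(A; A:clear, B:dirty)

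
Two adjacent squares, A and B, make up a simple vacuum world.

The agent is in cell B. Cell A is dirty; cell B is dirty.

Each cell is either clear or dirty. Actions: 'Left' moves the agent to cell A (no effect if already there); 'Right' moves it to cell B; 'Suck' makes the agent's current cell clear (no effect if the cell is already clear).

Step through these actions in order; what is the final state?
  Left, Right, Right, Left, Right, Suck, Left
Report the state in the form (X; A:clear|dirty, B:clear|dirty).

(A; A:dirty, B:clear)

step 1/7 (Left): (A; A:dirty, B:dirty)
step 2/7 (Right): (B; A:dirty, B:dirty)
step 3/7 (Right): (B; A:dirty, B:dirty)
step 4/7 (Left): (A; A:dirty, B:dirty)
step 5/7 (Right): (B; A:dirty, B:dirty)
step 6/7 (Suck): (B; A:dirty, B:clear)
step 7/7 (Left): (A; A:dirty, B:clear)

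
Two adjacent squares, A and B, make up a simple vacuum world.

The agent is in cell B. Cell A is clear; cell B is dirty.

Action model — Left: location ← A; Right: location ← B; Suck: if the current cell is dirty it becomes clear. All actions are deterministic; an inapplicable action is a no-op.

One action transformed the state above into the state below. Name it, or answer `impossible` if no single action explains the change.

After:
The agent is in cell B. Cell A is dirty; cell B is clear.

impossible

try  Left: (A; A:clear, B:dirty)
try Right: (B; A:clear, B:dirty)
try  Suck: (B; A:clear, B:clear)
no single action produces the after-state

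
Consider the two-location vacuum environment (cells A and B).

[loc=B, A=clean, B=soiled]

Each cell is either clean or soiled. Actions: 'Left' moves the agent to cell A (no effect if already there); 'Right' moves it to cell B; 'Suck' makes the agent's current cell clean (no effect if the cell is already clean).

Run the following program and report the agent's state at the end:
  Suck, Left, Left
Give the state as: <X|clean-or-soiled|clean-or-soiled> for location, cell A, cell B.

step 1/3 (Suck): <B|clean|clean>
step 2/3 (Left): <A|clean|clean>
step 3/3 (Left): <A|clean|clean>

<A|clean|clean>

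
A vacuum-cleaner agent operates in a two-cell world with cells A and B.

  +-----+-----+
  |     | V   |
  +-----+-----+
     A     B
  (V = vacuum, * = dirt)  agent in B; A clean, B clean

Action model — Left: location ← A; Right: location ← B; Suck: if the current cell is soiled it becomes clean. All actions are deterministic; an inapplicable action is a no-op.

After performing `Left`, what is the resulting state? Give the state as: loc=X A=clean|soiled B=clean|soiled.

start: loc=B A=clean B=clean
Left (#1): loc=A A=clean B=clean

loc=A A=clean B=clean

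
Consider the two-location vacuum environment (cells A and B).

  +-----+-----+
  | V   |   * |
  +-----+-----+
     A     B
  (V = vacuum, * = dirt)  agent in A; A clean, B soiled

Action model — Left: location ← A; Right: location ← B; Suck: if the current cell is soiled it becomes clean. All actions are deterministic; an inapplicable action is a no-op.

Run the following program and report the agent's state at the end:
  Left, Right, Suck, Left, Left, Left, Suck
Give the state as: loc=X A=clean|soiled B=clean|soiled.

loc=A A=clean B=clean

Left (#1): loc=A A=clean B=soiled
Right (#2): loc=B A=clean B=soiled
Suck (#3): loc=B A=clean B=clean
Left (#4): loc=A A=clean B=clean
Left (#5): loc=A A=clean B=clean
Left (#6): loc=A A=clean B=clean
Suck (#7): loc=A A=clean B=clean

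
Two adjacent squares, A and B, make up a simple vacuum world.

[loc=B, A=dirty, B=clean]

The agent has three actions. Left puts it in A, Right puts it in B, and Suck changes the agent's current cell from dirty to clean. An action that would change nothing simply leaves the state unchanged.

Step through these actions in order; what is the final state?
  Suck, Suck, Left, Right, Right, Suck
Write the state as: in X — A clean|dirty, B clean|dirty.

in B — A dirty, B clean

step 1/6 (Suck): in B — A dirty, B clean
step 2/6 (Suck): in B — A dirty, B clean
step 3/6 (Left): in A — A dirty, B clean
step 4/6 (Right): in B — A dirty, B clean
step 5/6 (Right): in B — A dirty, B clean
step 6/6 (Suck): in B — A dirty, B clean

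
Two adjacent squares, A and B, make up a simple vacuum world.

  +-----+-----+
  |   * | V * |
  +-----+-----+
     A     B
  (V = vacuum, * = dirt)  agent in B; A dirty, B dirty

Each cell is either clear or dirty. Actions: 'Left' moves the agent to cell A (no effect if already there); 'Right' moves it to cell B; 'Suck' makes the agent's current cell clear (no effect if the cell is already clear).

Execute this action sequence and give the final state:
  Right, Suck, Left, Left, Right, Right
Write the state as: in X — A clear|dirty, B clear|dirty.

1. Right → in B — A dirty, B dirty
2. Suck → in B — A dirty, B clear
3. Left → in A — A dirty, B clear
4. Left → in A — A dirty, B clear
5. Right → in B — A dirty, B clear
6. Right → in B — A dirty, B clear

in B — A dirty, B clear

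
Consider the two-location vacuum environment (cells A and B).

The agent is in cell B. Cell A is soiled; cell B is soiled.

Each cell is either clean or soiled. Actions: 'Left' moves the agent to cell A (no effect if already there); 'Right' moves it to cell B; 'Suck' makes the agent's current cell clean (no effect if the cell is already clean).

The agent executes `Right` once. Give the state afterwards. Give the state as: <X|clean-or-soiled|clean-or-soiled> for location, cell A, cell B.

start: <B|soiled|soiled>
1. Right → <B|soiled|soiled>

<B|soiled|soiled>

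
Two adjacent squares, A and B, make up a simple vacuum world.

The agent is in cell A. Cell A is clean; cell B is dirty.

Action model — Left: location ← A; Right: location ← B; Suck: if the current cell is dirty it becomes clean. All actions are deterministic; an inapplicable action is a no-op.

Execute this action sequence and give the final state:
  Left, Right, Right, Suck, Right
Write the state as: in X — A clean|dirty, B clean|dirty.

1) do Left; now in A — A clean, B dirty
2) do Right; now in B — A clean, B dirty
3) do Right; now in B — A clean, B dirty
4) do Suck; now in B — A clean, B clean
5) do Right; now in B — A clean, B clean

in B — A clean, B clean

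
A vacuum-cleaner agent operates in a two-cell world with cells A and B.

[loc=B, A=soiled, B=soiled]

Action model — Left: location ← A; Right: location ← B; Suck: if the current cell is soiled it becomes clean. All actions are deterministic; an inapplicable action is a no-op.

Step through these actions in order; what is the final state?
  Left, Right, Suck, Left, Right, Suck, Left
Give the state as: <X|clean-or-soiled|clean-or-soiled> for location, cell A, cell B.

<A|soiled|clean>

Left (#1): <A|soiled|soiled>
Right (#2): <B|soiled|soiled>
Suck (#3): <B|soiled|clean>
Left (#4): <A|soiled|clean>
Right (#5): <B|soiled|clean>
Suck (#6): <B|soiled|clean>
Left (#7): <A|soiled|clean>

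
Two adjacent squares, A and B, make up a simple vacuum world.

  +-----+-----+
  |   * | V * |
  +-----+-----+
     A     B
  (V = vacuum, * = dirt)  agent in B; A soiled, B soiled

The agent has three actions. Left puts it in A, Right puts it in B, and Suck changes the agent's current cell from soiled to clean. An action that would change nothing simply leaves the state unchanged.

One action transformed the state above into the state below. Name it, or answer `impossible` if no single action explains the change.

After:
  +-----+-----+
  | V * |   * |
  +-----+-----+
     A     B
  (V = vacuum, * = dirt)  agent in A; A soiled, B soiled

try  Left: <A|soiled|soiled>  ← match
try Right: <B|soiled|soiled>
try  Suck: <B|soiled|clean>

Left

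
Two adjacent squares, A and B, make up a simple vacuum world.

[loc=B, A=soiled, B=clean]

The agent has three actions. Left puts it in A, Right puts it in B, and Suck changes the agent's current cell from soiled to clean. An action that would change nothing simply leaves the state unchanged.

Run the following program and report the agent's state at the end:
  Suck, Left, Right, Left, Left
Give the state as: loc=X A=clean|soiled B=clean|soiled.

Suck (#1): loc=B A=soiled B=clean
Left (#2): loc=A A=soiled B=clean
Right (#3): loc=B A=soiled B=clean
Left (#4): loc=A A=soiled B=clean
Left (#5): loc=A A=soiled B=clean

loc=A A=soiled B=clean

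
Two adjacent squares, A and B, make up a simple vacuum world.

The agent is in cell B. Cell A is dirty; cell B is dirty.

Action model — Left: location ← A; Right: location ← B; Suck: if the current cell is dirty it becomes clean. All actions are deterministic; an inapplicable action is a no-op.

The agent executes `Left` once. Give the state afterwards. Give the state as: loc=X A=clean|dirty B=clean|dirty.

loc=A A=dirty B=dirty

start: loc=B A=dirty B=dirty
step 1/1 (Left): loc=A A=dirty B=dirty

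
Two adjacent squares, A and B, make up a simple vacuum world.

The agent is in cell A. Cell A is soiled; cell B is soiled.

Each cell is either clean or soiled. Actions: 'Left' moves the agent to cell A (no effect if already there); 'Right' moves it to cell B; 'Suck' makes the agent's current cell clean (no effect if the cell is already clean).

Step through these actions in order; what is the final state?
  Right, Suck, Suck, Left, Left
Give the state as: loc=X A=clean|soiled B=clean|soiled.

loc=A A=soiled B=clean

Right (#1): loc=B A=soiled B=soiled
Suck (#2): loc=B A=soiled B=clean
Suck (#3): loc=B A=soiled B=clean
Left (#4): loc=A A=soiled B=clean
Left (#5): loc=A A=soiled B=clean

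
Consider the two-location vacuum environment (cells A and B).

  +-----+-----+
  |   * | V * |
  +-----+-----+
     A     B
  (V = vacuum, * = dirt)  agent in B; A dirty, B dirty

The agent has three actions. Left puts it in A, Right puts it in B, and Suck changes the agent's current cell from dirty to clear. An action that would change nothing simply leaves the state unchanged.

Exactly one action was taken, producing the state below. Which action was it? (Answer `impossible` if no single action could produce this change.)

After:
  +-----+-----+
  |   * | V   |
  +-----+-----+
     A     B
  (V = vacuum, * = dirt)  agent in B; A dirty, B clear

try  Left: loc=A A=dirty B=dirty
try Right: loc=B A=dirty B=dirty
try  Suck: loc=B A=dirty B=clear  ← match

Suck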